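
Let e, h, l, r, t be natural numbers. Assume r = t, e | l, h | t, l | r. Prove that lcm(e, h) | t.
Since r = t and l | r, l | t. e | l, so e | t. Since h | t, lcm(e, h) | t.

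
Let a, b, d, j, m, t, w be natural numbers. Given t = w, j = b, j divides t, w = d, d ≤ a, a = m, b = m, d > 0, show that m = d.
Because t = w and w = d, t = d. j divides t, so j divides d. j = b, so b divides d. Since d > 0, b ≤ d. b = m, so m ≤ d. From a = m and d ≤ a, d ≤ m. Since m ≤ d, m = d.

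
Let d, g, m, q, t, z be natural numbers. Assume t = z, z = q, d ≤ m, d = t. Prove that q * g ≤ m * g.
d = t and t = z, so d = z. z = q, so d = q. Since d ≤ m, q ≤ m. Then q * g ≤ m * g.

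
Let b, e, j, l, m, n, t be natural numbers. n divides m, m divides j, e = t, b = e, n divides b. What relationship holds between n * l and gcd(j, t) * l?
n * l divides gcd(j, t) * l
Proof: Since n divides m and m divides j, n divides j. Because b = e and e = t, b = t. Because n divides b, n divides t. n divides j, so n divides gcd(j, t). Then n * l divides gcd(j, t) * l.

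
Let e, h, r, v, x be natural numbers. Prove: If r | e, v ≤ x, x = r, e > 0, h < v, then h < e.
x = r and v ≤ x, so v ≤ r. r | e and e > 0, therefore r ≤ e. v ≤ r, so v ≤ e. h < v, so h < e.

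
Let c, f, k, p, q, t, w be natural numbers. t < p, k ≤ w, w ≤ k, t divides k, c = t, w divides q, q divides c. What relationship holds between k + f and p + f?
k + f < p + f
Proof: w ≤ k and k ≤ w, therefore w = k. w divides q and q divides c, so w divides c. Since c = t, w divides t. Since w = k, k divides t. Since t divides k, t = k. From t < p, k < p. Then k + f < p + f.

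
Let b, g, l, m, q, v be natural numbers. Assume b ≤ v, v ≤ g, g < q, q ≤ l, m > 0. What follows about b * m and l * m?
b * m < l * m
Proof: From b ≤ v and v ≤ g, b ≤ g. g < q and q ≤ l, thus g < l. Since b ≤ g, b < l. Using m > 0 and multiplying by a positive, b * m < l * m.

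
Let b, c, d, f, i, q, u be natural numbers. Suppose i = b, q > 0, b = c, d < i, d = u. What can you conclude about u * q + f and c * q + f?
u * q + f < c * q + f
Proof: From i = b and b = c, i = c. d = u and d < i, thus u < i. Since i = c, u < c. q > 0, so u * q < c * q. Then u * q + f < c * q + f.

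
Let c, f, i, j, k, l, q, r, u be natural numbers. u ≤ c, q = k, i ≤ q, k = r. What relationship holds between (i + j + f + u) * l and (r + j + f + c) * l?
(i + j + f + u) * l ≤ (r + j + f + c) * l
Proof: q = k and k = r, thus q = r. i ≤ q, so i ≤ r. Then i + j ≤ r + j. Then i + j + f ≤ r + j + f. Because u ≤ c, i + j + f + u ≤ r + j + f + c. Then (i + j + f + u) * l ≤ (r + j + f + c) * l.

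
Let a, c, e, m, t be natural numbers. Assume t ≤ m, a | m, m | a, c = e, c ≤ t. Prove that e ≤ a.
m | a and a | m, therefore m = a. c = e and c ≤ t, hence e ≤ t. From t ≤ m, e ≤ m. Since m = a, e ≤ a.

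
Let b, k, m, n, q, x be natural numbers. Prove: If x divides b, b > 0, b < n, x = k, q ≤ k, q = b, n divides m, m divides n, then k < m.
n divides m and m divides n, therefore n = m. q = b and q ≤ k, therefore b ≤ k. Since x = k and x divides b, k divides b. b > 0, so k ≤ b. Because b ≤ k, b = k. Since b < n, k < n. Since n = m, k < m.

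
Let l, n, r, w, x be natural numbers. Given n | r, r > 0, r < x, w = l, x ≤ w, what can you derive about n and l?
n < l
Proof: n | r and r > 0, therefore n ≤ r. w = l and x ≤ w, hence x ≤ l. Since r < x, r < l. Since n ≤ r, n < l.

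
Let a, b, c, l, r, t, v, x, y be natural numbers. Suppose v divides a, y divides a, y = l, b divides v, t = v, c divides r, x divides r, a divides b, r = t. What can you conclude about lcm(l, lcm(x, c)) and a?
lcm(l, lcm(x, c)) divides a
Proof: y = l and y divides a, thus l divides a. r = t and t = v, so r = v. a divides b and b divides v, thus a divides v. Since v divides a, v = a. r = v, so r = a. x divides r and c divides r, hence lcm(x, c) divides r. Because r = a, lcm(x, c) divides a. Since l divides a, lcm(l, lcm(x, c)) divides a.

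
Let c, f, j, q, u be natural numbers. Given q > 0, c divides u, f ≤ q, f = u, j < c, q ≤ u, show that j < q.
Because f = u and f ≤ q, u ≤ q. Since q ≤ u, u = q. Since c divides u, c divides q. q > 0, so c ≤ q. j < c, so j < q.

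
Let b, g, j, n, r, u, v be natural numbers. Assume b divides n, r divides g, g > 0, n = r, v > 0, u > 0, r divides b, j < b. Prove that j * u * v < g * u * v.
Since n = r and b divides n, b divides r. r divides b, so r = b. Since r divides g, b divides g. Since g > 0, b ≤ g. j < b, so j < g. Since u > 0, by multiplying by a positive, j * u < g * u. Combining with v > 0, by multiplying by a positive, j * u * v < g * u * v.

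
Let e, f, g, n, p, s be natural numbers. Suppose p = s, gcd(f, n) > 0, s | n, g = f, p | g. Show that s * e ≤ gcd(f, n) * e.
Since g = f and p | g, p | f. Since p = s, s | f. s | n, so s | gcd(f, n). gcd(f, n) > 0, so s ≤ gcd(f, n). Then s * e ≤ gcd(f, n) * e.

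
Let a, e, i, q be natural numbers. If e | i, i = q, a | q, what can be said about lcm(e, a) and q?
lcm(e, a) | q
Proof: i = q and e | i, hence e | q. a | q, so lcm(e, a) | q.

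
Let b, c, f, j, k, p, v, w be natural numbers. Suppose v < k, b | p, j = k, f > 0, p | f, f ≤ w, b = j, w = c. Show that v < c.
b = j and j = k, so b = k. b | p and p | f, hence b | f. b = k, so k | f. f > 0, so k ≤ f. Since w = c and f ≤ w, f ≤ c. Since k ≤ f, k ≤ c. Since v < k, v < c.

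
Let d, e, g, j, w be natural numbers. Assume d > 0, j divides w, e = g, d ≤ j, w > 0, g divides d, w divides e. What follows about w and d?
w = d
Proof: From e = g and w divides e, w divides g. Since g divides d, w divides d. d > 0, so w ≤ d. Because j divides w and w > 0, j ≤ w. Because d ≤ j, d ≤ w. w ≤ d, so w = d.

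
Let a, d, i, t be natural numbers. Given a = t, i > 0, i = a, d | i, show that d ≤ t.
From i = a and a = t, i = t. d | i and i > 0, hence d ≤ i. i = t, so d ≤ t.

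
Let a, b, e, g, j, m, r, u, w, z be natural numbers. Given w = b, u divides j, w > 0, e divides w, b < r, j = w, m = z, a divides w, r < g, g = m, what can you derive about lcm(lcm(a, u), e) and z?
lcm(lcm(a, u), e) < z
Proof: g = m and m = z, therefore g = z. Since j = w and u divides j, u divides w. From a divides w, lcm(a, u) divides w. e divides w, so lcm(lcm(a, u), e) divides w. Since w > 0, lcm(lcm(a, u), e) ≤ w. w = b, so lcm(lcm(a, u), e) ≤ b. From b < r and r < g, b < g. Since lcm(lcm(a, u), e) ≤ b, lcm(lcm(a, u), e) < g. g = z, so lcm(lcm(a, u), e) < z.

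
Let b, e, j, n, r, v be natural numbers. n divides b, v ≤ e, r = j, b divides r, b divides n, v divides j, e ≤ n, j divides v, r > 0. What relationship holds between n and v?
n = v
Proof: From v ≤ e and e ≤ n, v ≤ n. j divides v and v divides j, so j = v. r = j, so r = v. b divides n and n divides b, so b = n. b divides r, so n divides r. Since r > 0, n ≤ r. Since r = v, n ≤ v. v ≤ n, so v = n. Then n = v.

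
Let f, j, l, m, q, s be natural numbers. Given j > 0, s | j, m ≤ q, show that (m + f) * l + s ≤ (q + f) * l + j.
m ≤ q, so m + f ≤ q + f. Then (m + f) * l ≤ (q + f) * l. s | j and j > 0, hence s ≤ j. Since (m + f) * l ≤ (q + f) * l, (m + f) * l + s ≤ (q + f) * l + j.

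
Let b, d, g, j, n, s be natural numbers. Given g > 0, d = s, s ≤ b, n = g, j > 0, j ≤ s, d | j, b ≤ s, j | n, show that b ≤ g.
s ≤ b and b ≤ s, so s = b. d = s and d | j, thus s | j. Since j > 0, s ≤ j. j ≤ s, so j = s. j | n, so s | n. n = g, so s | g. g > 0, so s ≤ g. Because s = b, b ≤ g.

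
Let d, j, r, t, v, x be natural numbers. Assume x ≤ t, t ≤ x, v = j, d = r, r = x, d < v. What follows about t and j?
t < j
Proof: Because x ≤ t and t ≤ x, x = t. d = r and r = x, hence d = x. d < v, so x < v. Since v = j, x < j. x = t, so t < j.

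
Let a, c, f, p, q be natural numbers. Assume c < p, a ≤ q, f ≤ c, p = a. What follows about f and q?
f < q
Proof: From f ≤ c and c < p, f < p. Since p = a, f < a. a ≤ q, so f < q.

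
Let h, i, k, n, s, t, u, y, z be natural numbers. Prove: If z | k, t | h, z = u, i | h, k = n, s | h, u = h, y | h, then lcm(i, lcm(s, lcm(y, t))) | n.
From y | h and t | h, lcm(y, t) | h. Since s | h, lcm(s, lcm(y, t)) | h. Since i | h, lcm(i, lcm(s, lcm(y, t))) | h. From z = u and u = h, z = h. k = n and z | k, therefore z | n. From z = h, h | n. Since lcm(i, lcm(s, lcm(y, t))) | h, lcm(i, lcm(s, lcm(y, t))) | n.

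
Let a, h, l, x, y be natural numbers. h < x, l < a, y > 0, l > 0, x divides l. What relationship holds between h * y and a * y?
h * y < a * y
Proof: x divides l and l > 0, hence x ≤ l. Since h < x, h < l. Because l < a, h < a. Combining with y > 0, by multiplying by a positive, h * y < a * y.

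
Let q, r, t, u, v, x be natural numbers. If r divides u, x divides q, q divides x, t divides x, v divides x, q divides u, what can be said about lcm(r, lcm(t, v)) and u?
lcm(r, lcm(t, v)) divides u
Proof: x divides q and q divides x, thus x = q. t divides x and v divides x, thus lcm(t, v) divides x. x = q, so lcm(t, v) divides q. q divides u, so lcm(t, v) divides u. r divides u, so lcm(r, lcm(t, v)) divides u.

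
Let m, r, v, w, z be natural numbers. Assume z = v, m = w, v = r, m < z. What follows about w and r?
w < r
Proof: Because z = v and v = r, z = r. m = w and m < z, so w < z. z = r, so w < r.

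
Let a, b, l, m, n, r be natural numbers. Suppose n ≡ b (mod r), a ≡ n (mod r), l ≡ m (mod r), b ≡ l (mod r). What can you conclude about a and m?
a ≡ m (mod r)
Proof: a ≡ n (mod r) and n ≡ b (mod r), therefore a ≡ b (mod r). Since b ≡ l (mod r), a ≡ l (mod r). l ≡ m (mod r), so a ≡ m (mod r).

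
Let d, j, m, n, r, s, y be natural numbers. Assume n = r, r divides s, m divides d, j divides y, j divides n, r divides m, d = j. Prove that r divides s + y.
n = r and j divides n, therefore j divides r. r divides m and m divides d, thus r divides d. d = j, so r divides j. j divides r, so j = r. Because j divides y, r divides y. r divides s, so r divides s + y.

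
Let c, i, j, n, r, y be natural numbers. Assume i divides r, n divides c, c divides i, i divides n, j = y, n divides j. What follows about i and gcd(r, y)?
i divides gcd(r, y)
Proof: Since n divides c and c divides i, n divides i. i divides n, so n = i. j = y and n divides j, so n divides y. n = i, so i divides y. i divides r, so i divides gcd(r, y).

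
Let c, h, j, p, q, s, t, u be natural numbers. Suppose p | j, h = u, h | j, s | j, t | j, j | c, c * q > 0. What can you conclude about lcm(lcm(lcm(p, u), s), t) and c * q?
lcm(lcm(lcm(p, u), s), t) ≤ c * q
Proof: h = u and h | j, so u | j. Since p | j, lcm(p, u) | j. s | j, so lcm(lcm(p, u), s) | j. Since t | j, lcm(lcm(lcm(p, u), s), t) | j. j | c, so lcm(lcm(lcm(p, u), s), t) | c. Then lcm(lcm(lcm(p, u), s), t) | c * q. Since c * q > 0, lcm(lcm(lcm(p, u), s), t) ≤ c * q.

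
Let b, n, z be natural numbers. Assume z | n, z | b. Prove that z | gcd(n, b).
z | n and z | b. Because common divisors divide the gcd, z | gcd(n, b).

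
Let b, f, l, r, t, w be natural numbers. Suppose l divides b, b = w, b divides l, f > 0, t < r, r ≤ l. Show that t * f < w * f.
From l divides b and b divides l, l = b. Since b = w, l = w. t < r and r ≤ l, hence t < l. l = w, so t < w. Since f > 0, by multiplying by a positive, t * f < w * f.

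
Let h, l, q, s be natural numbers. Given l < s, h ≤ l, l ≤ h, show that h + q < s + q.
l ≤ h and h ≤ l, therefore l = h. Because l < s, h < s. Then h + q < s + q.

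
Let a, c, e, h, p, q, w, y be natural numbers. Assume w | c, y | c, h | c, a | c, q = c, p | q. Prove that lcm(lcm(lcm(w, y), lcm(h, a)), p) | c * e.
w | c and y | c, so lcm(w, y) | c. From h | c and a | c, lcm(h, a) | c. lcm(w, y) | c, so lcm(lcm(w, y), lcm(h, a)) | c. Since q = c and p | q, p | c. Since lcm(lcm(w, y), lcm(h, a)) | c, lcm(lcm(lcm(w, y), lcm(h, a)), p) | c. Then lcm(lcm(lcm(w, y), lcm(h, a)), p) | c * e.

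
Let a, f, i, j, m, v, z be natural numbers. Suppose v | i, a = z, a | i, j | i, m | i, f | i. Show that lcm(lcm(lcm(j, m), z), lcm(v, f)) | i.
j | i and m | i, so lcm(j, m) | i. a = z and a | i, hence z | i. Because lcm(j, m) | i, lcm(lcm(j, m), z) | i. v | i and f | i, so lcm(v, f) | i. lcm(lcm(j, m), z) | i, so lcm(lcm(lcm(j, m), z), lcm(v, f)) | i.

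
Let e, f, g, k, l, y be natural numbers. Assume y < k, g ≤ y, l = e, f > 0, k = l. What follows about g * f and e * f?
g * f < e * f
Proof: k = l and l = e, hence k = e. g ≤ y and y < k, so g < k. Because k = e, g < e. f > 0, so g * f < e * f.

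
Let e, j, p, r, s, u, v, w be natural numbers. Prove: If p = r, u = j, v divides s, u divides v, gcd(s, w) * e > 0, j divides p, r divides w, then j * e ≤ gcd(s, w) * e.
From u = j and u divides v, j divides v. v divides s, so j divides s. Since p = r and j divides p, j divides r. Since r divides w, j divides w. Since j divides s, j divides gcd(s, w). Then j * e divides gcd(s, w) * e. Since gcd(s, w) * e > 0, j * e ≤ gcd(s, w) * e.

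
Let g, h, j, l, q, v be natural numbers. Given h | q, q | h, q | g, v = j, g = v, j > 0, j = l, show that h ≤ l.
g = v and v = j, so g = j. From q | h and h | q, q = h. Since q | g, h | g. Since g = j, h | j. j > 0, so h ≤ j. Since j = l, h ≤ l.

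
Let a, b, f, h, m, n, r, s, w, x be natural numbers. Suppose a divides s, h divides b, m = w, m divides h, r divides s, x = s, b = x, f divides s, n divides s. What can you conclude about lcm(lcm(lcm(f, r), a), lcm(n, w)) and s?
lcm(lcm(lcm(f, r), a), lcm(n, w)) divides s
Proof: From f divides s and r divides s, lcm(f, r) divides s. Because a divides s, lcm(lcm(f, r), a) divides s. Since m = w and m divides h, w divides h. From b = x and h divides b, h divides x. x = s, so h divides s. w divides h, so w divides s. Since n divides s, lcm(n, w) divides s. lcm(lcm(f, r), a) divides s, so lcm(lcm(lcm(f, r), a), lcm(n, w)) divides s.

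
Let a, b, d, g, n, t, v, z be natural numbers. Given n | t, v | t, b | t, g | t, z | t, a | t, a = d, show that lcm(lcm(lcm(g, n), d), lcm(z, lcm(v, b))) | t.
g | t and n | t, so lcm(g, n) | t. Because a = d and a | t, d | t. Since lcm(g, n) | t, lcm(lcm(g, n), d) | t. Since v | t and b | t, lcm(v, b) | t. From z | t, lcm(z, lcm(v, b)) | t. lcm(lcm(g, n), d) | t, so lcm(lcm(lcm(g, n), d), lcm(z, lcm(v, b))) | t.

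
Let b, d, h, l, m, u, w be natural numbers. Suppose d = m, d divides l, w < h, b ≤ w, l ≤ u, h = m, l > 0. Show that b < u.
h = m and w < h, thus w < m. Since b ≤ w, b < m. From d divides l and l > 0, d ≤ l. Since d = m, m ≤ l. b < m, so b < l. From l ≤ u, b < u.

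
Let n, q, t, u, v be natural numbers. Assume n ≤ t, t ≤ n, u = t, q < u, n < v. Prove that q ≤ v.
From t ≤ n and n ≤ t, t = n. Because u = t, u = n. q < u, so q < n. From n < v, q < v. Then q ≤ v.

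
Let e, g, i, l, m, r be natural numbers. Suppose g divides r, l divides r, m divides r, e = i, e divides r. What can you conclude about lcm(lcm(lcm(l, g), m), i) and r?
lcm(lcm(lcm(l, g), m), i) divides r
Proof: From l divides r and g divides r, lcm(l, g) divides r. Since m divides r, lcm(lcm(l, g), m) divides r. Because e = i and e divides r, i divides r. Since lcm(lcm(l, g), m) divides r, lcm(lcm(lcm(l, g), m), i) divides r.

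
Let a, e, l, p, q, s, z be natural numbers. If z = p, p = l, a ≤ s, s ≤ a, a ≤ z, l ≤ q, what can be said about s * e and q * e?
s * e ≤ q * e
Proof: Since z = p and p = l, z = l. a ≤ s and s ≤ a, therefore a = s. a ≤ z, so s ≤ z. z = l, so s ≤ l. l ≤ q, so s ≤ q. Then s * e ≤ q * e.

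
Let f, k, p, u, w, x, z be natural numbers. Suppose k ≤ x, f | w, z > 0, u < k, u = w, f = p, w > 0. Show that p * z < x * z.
f = p and f | w, so p | w. Since w > 0, p ≤ w. Because u = w and u < k, w < k. Since k ≤ x, w < x. Since p ≤ w, p < x. Since z > 0, p * z < x * z.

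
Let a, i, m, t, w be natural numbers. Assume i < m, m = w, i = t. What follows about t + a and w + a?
t + a < w + a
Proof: Because i = t and i < m, t < m. Since m = w, t < w. Then t + a < w + a.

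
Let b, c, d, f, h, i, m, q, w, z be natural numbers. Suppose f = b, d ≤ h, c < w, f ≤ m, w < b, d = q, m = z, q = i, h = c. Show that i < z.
Since d = q and q = i, d = i. From h = c and d ≤ h, d ≤ c. c < w and w < b, hence c < b. m = z and f ≤ m, therefore f ≤ z. f = b, so b ≤ z. c < b, so c < z. d ≤ c, so d < z. d = i, so i < z.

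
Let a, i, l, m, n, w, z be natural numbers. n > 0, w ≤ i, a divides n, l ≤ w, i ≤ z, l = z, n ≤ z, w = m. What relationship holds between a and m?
a ≤ m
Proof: Since a divides n and n > 0, a ≤ n. l = z and l ≤ w, so z ≤ w. w ≤ i and i ≤ z, therefore w ≤ z. From z ≤ w, z = w. Since w = m, z = m. From n ≤ z, n ≤ m. a ≤ n, so a ≤ m.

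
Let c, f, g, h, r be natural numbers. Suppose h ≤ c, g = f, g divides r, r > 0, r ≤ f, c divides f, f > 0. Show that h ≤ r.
From g = f and g divides r, f divides r. r > 0, so f ≤ r. r ≤ f, so f = r. Since c divides f and f > 0, c ≤ f. Since f = r, c ≤ r. h ≤ c, so h ≤ r.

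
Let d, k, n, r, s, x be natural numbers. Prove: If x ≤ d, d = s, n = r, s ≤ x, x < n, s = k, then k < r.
d = s and x ≤ d, so x ≤ s. s ≤ x, so x = s. s = k, so x = k. x < n, so k < n. Since n = r, k < r.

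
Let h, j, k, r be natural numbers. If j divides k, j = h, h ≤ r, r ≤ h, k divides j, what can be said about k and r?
k = r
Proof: Because k divides j and j divides k, k = j. j = h, so k = h. Because h ≤ r and r ≤ h, h = r. Since k = h, k = r.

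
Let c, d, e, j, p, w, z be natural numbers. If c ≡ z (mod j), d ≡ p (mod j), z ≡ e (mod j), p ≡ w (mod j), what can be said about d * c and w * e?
d * c ≡ w * e (mod j)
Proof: d ≡ p (mod j) and p ≡ w (mod j), so d ≡ w (mod j). c ≡ z (mod j) and z ≡ e (mod j), hence c ≡ e (mod j). Since d ≡ w (mod j), by multiplying congruences, d * c ≡ w * e (mod j).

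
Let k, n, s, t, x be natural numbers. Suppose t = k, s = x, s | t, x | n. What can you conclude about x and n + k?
x | n + k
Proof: From s = x and s | t, x | t. t = k, so x | k. x | n, so x | n + k.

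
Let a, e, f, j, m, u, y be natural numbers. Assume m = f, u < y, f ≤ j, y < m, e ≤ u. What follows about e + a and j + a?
e + a < j + a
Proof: From m = f and y < m, y < f. Since u < y, u < f. Since f ≤ j, u < j. e ≤ u, so e < j. Then e + a < j + a.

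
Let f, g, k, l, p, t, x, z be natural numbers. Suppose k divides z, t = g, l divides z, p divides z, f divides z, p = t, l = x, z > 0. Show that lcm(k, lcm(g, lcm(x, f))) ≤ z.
From p = t and t = g, p = g. Since p divides z, g divides z. l = x and l divides z, therefore x divides z. Since f divides z, lcm(x, f) divides z. From g divides z, lcm(g, lcm(x, f)) divides z. k divides z, so lcm(k, lcm(g, lcm(x, f))) divides z. z > 0, so lcm(k, lcm(g, lcm(x, f))) ≤ z.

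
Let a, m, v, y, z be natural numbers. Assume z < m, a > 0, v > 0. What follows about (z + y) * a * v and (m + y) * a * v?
(z + y) * a * v < (m + y) * a * v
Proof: z < m, therefore z + y < m + y. a > 0, so (z + y) * a < (m + y) * a. v > 0, so (z + y) * a * v < (m + y) * a * v.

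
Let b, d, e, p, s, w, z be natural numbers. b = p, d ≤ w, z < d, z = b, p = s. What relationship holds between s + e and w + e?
s + e < w + e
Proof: z = b and b = p, therefore z = p. p = s, so z = s. Because z < d and d ≤ w, z < w. Since z = s, s < w. Then s + e < w + e.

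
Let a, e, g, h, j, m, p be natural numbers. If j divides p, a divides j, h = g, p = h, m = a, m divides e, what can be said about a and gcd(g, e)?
a divides gcd(g, e)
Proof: Since p = h and h = g, p = g. a divides j and j divides p, thus a divides p. p = g, so a divides g. m = a and m divides e, thus a divides e. Since a divides g, a divides gcd(g, e).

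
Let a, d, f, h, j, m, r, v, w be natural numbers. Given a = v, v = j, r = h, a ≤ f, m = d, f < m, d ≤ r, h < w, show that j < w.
From a = v and v = j, a = j. m = d and f < m, therefore f < d. d ≤ r, so f < r. Since a ≤ f, a < r. Since r = h, a < h. Since h < w, a < w. a = j, so j < w.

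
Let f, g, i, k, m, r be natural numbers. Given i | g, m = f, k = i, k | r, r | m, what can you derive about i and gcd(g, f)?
i | gcd(g, f)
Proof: k | r and r | m, therefore k | m. k = i, so i | m. From m = f, i | f. Since i | g, i | gcd(g, f).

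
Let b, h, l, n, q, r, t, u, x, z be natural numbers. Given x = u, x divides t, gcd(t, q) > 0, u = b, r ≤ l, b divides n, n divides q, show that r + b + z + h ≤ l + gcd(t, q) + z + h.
x = u and u = b, therefore x = b. x divides t, so b divides t. b divides n and n divides q, hence b divides q. b divides t, so b divides gcd(t, q). Since gcd(t, q) > 0, b ≤ gcd(t, q). Then b + z ≤ gcd(t, q) + z. r ≤ l, so r + b + z ≤ l + gcd(t, q) + z. Then r + b + z + h ≤ l + gcd(t, q) + z + h.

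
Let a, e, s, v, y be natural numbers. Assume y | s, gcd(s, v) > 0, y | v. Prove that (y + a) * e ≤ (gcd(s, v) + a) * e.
From y | s and y | v, y | gcd(s, v). Since gcd(s, v) > 0, y ≤ gcd(s, v). Then y + a ≤ gcd(s, v) + a. Then (y + a) * e ≤ (gcd(s, v) + a) * e.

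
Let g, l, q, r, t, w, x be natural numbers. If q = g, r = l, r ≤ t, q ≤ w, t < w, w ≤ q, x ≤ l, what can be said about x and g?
x < g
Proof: w ≤ q and q ≤ w, therefore w = q. r ≤ t and t < w, so r < w. Since w = q, r < q. Since r = l, l < q. x ≤ l, so x < q. From q = g, x < g.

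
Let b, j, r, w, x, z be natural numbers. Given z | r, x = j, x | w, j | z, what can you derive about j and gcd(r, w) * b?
j | gcd(r, w) * b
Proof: j | z and z | r, thus j | r. x = j and x | w, so j | w. j | r, so j | gcd(r, w). Then j | gcd(r, w) * b.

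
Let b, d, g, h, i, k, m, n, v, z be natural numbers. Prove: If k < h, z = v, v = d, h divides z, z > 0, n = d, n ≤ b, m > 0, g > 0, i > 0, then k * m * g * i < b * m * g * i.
z = v and v = d, therefore z = d. h divides z and z > 0, so h ≤ z. z = d, so h ≤ d. Since k < h, k < d. From n = d and n ≤ b, d ≤ b. Since k < d, k < b. Since m > 0, by multiplying by a positive, k * m < b * m. Combined with g > 0, by multiplying by a positive, k * m * g < b * m * g. Since i > 0, by multiplying by a positive, k * m * g * i < b * m * g * i.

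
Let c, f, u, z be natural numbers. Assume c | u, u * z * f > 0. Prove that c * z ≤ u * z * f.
c | u, therefore c * z | u * z. Then c * z | u * z * f. u * z * f > 0, so c * z ≤ u * z * f.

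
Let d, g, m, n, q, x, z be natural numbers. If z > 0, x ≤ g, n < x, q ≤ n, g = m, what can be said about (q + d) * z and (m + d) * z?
(q + d) * z < (m + d) * z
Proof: q ≤ n and n < x, hence q < x. Because g = m and x ≤ g, x ≤ m. Since q < x, q < m. Then q + d < m + d. From z > 0, by multiplying by a positive, (q + d) * z < (m + d) * z.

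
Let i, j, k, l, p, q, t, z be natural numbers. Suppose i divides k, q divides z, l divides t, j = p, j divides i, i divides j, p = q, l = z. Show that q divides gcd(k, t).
From i divides j and j divides i, i = j. Since j = p, i = p. i divides k, so p divides k. p = q, so q divides k. l = z and l divides t, thus z divides t. From q divides z, q divides t. q divides k, so q divides gcd(k, t).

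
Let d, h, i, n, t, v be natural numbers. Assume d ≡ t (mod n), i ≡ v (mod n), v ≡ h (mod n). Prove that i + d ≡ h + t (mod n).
i ≡ v (mod n) and v ≡ h (mod n), hence i ≡ h (mod n). Combined with d ≡ t (mod n), by adding congruences, i + d ≡ h + t (mod n).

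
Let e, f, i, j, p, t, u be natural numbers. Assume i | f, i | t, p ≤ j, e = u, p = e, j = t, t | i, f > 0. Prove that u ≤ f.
Since p = e and e = u, p = u. t | i and i | t, thus t = i. j = t, so j = i. Since p ≤ j, p ≤ i. Since p = u, u ≤ i. Because i | f and f > 0, i ≤ f. u ≤ i, so u ≤ f.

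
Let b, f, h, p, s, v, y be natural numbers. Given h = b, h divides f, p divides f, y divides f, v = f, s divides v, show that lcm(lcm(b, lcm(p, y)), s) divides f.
h = b and h divides f, hence b divides f. From p divides f and y divides f, lcm(p, y) divides f. Since b divides f, lcm(b, lcm(p, y)) divides f. v = f and s divides v, therefore s divides f. Since lcm(b, lcm(p, y)) divides f, lcm(lcm(b, lcm(p, y)), s) divides f.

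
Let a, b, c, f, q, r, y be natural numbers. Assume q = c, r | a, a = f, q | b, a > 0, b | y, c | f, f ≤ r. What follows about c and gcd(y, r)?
c | gcd(y, r)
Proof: q | b and b | y, therefore q | y. q = c, so c | y. r | a and a > 0, thus r ≤ a. Since a = f, r ≤ f. f ≤ r, so f = r. c | f, so c | r. From c | y, c | gcd(y, r).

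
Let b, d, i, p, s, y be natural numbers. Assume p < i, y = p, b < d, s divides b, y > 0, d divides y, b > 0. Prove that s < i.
s divides b and b > 0, therefore s ≤ b. d divides y and y > 0, therefore d ≤ y. Since y = p, d ≤ p. p < i, so d < i. Since b < d, b < i. s ≤ b, so s < i.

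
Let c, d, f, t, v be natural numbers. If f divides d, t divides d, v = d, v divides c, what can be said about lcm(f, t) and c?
lcm(f, t) divides c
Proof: f divides d and t divides d, thus lcm(f, t) divides d. Because v = d and v divides c, d divides c. lcm(f, t) divides d, so lcm(f, t) divides c.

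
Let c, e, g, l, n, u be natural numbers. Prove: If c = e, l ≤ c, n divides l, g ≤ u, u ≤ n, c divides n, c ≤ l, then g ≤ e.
l ≤ c and c ≤ l, therefore l = c. n divides l, so n divides c. c divides n, so n = c. Since c = e, n = e. Since g ≤ u and u ≤ n, g ≤ n. n = e, so g ≤ e.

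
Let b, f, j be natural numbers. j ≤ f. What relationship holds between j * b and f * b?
j * b ≤ f * b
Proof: j ≤ f. By multiplying by a non-negative, j * b ≤ f * b.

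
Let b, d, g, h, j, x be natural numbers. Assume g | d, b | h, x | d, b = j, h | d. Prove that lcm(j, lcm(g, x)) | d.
Since b | h and h | d, b | d. b = j, so j | d. Because g | d and x | d, lcm(g, x) | d. j | d, so lcm(j, lcm(g, x)) | d.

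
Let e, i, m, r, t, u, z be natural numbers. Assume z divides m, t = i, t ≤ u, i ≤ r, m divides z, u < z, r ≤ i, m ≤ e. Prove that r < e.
i ≤ r and r ≤ i, so i = r. Since t = i, t = r. z divides m and m divides z, therefore z = m. Because t ≤ u and u < z, t < z. z = m, so t < m. Since m ≤ e, t < e. t = r, so r < e.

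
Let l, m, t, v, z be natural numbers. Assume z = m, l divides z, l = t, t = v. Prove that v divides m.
l = t and t = v, so l = v. z = m and l divides z, so l divides m. From l = v, v divides m.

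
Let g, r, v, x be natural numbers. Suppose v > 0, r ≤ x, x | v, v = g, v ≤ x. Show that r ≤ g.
x | v and v > 0, hence x ≤ v. v ≤ x, so x = v. Since v = g, x = g. Since r ≤ x, r ≤ g.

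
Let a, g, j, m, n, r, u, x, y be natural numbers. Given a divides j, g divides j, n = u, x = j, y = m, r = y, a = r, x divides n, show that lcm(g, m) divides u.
Since a = r and r = y, a = y. Since y = m, a = m. Since a divides j, m divides j. Since g divides j, lcm(g, m) divides j. Since n = u and x divides n, x divides u. Since x = j, j divides u. lcm(g, m) divides j, so lcm(g, m) divides u.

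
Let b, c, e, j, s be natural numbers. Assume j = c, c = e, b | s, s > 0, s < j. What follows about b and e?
b < e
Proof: j = c and c = e, therefore j = e. b | s and s > 0, hence b ≤ s. Since s < j, b < j. Because j = e, b < e.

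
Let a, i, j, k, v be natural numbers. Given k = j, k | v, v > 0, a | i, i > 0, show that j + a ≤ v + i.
k | v and v > 0, thus k ≤ v. Since k = j, j ≤ v. a | i and i > 0, so a ≤ i. j ≤ v, so j + a ≤ v + i.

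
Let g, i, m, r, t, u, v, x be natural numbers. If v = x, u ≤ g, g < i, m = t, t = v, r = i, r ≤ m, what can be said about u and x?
u < x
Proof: u ≤ g and g < i, thus u < i. Because m = t and t = v, m = v. From r = i and r ≤ m, i ≤ m. m = v, so i ≤ v. Since u < i, u < v. v = x, so u < x.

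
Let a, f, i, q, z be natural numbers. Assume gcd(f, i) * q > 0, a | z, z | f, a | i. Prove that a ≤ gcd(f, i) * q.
a | z and z | f, therefore a | f. Because a | i, a | gcd(f, i). Then a | gcd(f, i) * q. gcd(f, i) * q > 0, so a ≤ gcd(f, i) * q.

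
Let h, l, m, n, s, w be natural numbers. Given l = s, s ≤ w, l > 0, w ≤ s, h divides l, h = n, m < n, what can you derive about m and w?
m < w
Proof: s ≤ w and w ≤ s, so s = w. l = s, so l = w. h = n and h divides l, thus n divides l. Since l > 0, n ≤ l. Since l = w, n ≤ w. Since m < n, m < w.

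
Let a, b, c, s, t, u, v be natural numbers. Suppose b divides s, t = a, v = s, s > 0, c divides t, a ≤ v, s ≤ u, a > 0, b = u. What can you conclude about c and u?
c ≤ u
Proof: From b = u and b divides s, u divides s. s > 0, so u ≤ s. s ≤ u, so s = u. v = s, so v = u. t = a and c divides t, hence c divides a. Because a > 0, c ≤ a. Because a ≤ v, c ≤ v. Since v = u, c ≤ u.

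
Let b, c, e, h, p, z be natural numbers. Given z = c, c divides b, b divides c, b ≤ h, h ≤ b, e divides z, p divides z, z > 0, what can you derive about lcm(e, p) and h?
lcm(e, p) ≤ h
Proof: c divides b and b divides c, so c = b. z = c, so z = b. b ≤ h and h ≤ b, thus b = h. Since z = b, z = h. e divides z and p divides z, therefore lcm(e, p) divides z. Since z > 0, lcm(e, p) ≤ z. z = h, so lcm(e, p) ≤ h.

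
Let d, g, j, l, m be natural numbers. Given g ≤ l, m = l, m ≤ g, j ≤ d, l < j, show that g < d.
Since m = l and m ≤ g, l ≤ g. Since g ≤ l, l = g. Since l < j, g < j. Since j ≤ d, g < d.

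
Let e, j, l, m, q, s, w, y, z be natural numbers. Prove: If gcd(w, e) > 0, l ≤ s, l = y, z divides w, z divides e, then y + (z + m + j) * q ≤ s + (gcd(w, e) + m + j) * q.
l = y and l ≤ s, hence y ≤ s. Since z divides w and z divides e, z divides gcd(w, e). Because gcd(w, e) > 0, z ≤ gcd(w, e). Then z + m ≤ gcd(w, e) + m. Then z + m + j ≤ gcd(w, e) + m + j. By multiplying by a non-negative, (z + m + j) * q ≤ (gcd(w, e) + m + j) * q. y ≤ s, so y + (z + m + j) * q ≤ s + (gcd(w, e) + m + j) * q.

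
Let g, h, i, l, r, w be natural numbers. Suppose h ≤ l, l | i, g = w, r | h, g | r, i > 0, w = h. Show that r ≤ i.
g = w and g | r, thus w | r. w = h, so h | r. r | h, so h = r. From l | i and i > 0, l ≤ i. h ≤ l, so h ≤ i. Since h = r, r ≤ i.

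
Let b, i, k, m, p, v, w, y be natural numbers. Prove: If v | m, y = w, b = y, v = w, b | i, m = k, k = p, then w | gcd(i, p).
Because b = y and y = w, b = w. From b | i, w | i. Since m = k and v | m, v | k. v = w, so w | k. Since k = p, w | p. Since w | i, w | gcd(i, p).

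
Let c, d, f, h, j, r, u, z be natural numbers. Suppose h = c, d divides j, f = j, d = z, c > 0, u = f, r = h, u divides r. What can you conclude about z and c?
z ≤ c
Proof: d = z and d divides j, therefore z divides j. u = f and f = j, therefore u = j. r = h and u divides r, hence u divides h. h = c, so u divides c. Since u = j, j divides c. Since z divides j, z divides c. Since c > 0, z ≤ c.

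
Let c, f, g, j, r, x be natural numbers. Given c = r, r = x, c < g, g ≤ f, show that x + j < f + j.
c = r and r = x, therefore c = x. Since c < g and g ≤ f, c < f. c = x, so x < f. Then x + j < f + j.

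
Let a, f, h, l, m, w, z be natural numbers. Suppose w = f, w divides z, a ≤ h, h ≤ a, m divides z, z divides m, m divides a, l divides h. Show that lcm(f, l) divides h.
w = f and w divides z, so f divides z. From a ≤ h and h ≤ a, a = h. From m divides z and z divides m, m = z. m divides a, so z divides a. a = h, so z divides h. Since f divides z, f divides h. Since l divides h, lcm(f, l) divides h.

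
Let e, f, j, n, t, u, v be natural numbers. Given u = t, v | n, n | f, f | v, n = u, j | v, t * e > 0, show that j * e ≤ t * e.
n | f and f | v, therefore n | v. Since v | n, v = n. n = u, so v = u. j | v, so j | u. Since u = t, j | t. Then j * e | t * e. t * e > 0, so j * e ≤ t * e.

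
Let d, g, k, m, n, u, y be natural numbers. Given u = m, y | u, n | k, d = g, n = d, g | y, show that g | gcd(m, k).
Because g | y and y | u, g | u. u = m, so g | m. n = d and n | k, therefore d | k. d = g, so g | k. Since g | m, g | gcd(m, k).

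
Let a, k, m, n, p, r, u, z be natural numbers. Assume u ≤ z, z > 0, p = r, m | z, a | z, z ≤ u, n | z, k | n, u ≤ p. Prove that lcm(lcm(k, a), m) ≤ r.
Because k | n and n | z, k | z. Since a | z, lcm(k, a) | z. Since m | z, lcm(lcm(k, a), m) | z. Since z > 0, lcm(lcm(k, a), m) ≤ z. Because u ≤ z and z ≤ u, u = z. Since u ≤ p, z ≤ p. lcm(lcm(k, a), m) ≤ z, so lcm(lcm(k, a), m) ≤ p. p = r, so lcm(lcm(k, a), m) ≤ r.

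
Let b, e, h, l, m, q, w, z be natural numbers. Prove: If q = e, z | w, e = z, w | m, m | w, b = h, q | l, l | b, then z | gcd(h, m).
q = e and q | l, hence e | l. e = z, so z | l. l | b, so z | b. Since b = h, z | h. From w | m and m | w, w = m. Since z | w, z | m. z | h, so z | gcd(h, m).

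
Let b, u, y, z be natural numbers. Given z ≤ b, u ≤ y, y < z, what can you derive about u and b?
u < b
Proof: From u ≤ y and y < z, u < z. Since z ≤ b, u < b.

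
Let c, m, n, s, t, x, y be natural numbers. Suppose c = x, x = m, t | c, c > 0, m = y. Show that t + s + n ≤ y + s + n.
c = x and x = m, therefore c = m. Since m = y, c = y. t | c and c > 0, so t ≤ c. c = y, so t ≤ y. Then t + s ≤ y + s. Then t + s + n ≤ y + s + n.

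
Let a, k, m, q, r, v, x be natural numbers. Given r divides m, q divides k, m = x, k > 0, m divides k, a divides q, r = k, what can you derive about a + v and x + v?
a + v ≤ x + v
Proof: r = k and r divides m, hence k divides m. Since m divides k, k = m. m = x, so k = x. a divides q and q divides k, hence a divides k. From k > 0, a ≤ k. Since k = x, a ≤ x. Then a + v ≤ x + v.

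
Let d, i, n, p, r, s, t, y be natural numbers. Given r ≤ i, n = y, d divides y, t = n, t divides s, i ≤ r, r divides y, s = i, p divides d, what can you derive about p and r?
p divides r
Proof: t = n and n = y, thus t = y. From i ≤ r and r ≤ i, i = r. s = i, so s = r. Since t divides s, t divides r. t = y, so y divides r. Since r divides y, y = r. p divides d and d divides y, so p divides y. Since y = r, p divides r.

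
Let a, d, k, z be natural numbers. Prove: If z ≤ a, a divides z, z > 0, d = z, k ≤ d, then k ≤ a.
a divides z and z > 0, hence a ≤ z. z ≤ a, so z = a. Since d = z and k ≤ d, k ≤ z. z = a, so k ≤ a.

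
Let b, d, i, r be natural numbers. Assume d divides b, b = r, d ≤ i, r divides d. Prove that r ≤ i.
b = r and d divides b, hence d divides r. r divides d, so d = r. d ≤ i, so r ≤ i.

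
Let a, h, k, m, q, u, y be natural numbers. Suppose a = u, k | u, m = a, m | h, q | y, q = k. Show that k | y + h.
From q = k and q | y, k | y. m = a and a = u, thus m = u. Since m | h, u | h. Since k | u, k | h. Since k | y, k | y + h.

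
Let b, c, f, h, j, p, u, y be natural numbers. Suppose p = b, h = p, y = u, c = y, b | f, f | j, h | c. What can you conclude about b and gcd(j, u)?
b | gcd(j, u)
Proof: b | f and f | j, hence b | j. c = y and h | c, so h | y. From y = u, h | u. Since h = p, p | u. From p = b, b | u. Since b | j, b | gcd(j, u).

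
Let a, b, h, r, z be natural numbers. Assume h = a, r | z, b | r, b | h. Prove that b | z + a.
b | r and r | z, so b | z. h = a and b | h, therefore b | a. From b | z, b | z + a.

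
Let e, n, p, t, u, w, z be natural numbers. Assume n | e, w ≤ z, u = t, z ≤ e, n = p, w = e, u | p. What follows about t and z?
t | z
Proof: w = e and w ≤ z, hence e ≤ z. Because z ≤ e, e = z. Since n = p and n | e, p | e. u | p, so u | e. Since e = z, u | z. u = t, so t | z.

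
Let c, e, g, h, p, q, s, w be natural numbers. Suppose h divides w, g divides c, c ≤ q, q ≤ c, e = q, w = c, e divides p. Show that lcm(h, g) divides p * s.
Because w = c and h divides w, h divides c. Since g divides c, lcm(h, g) divides c. q ≤ c and c ≤ q, therefore q = c. e = q, so e = c. e divides p, so c divides p. Since lcm(h, g) divides c, lcm(h, g) divides p. Then lcm(h, g) divides p * s.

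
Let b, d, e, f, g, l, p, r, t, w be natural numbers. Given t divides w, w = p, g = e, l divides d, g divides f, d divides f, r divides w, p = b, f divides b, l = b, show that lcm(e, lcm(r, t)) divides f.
g = e and g divides f, thus e divides f. From l divides d and d divides f, l divides f. From l = b, b divides f. f divides b, so b = f. p = b, so p = f. r divides w and t divides w, therefore lcm(r, t) divides w. w = p, so lcm(r, t) divides p. Since p = f, lcm(r, t) divides f. Since e divides f, lcm(e, lcm(r, t)) divides f.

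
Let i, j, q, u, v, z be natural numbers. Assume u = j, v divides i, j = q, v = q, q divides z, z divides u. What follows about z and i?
z divides i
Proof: u = j and z divides u, hence z divides j. j = q, so z divides q. q divides z, so q = z. v = q and v divides i, hence q divides i. Because q = z, z divides i.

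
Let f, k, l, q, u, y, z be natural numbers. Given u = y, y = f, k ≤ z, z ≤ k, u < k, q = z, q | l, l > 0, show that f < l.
u = y and y = f, so u = f. k ≤ z and z ≤ k, therefore k = z. Since u < k, u < z. q = z and q | l, so z | l. Since l > 0, z ≤ l. Since u < z, u < l. Since u = f, f < l.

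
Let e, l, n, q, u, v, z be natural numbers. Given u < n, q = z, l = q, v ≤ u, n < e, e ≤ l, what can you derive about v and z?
v < z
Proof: Because l = q and q = z, l = z. v ≤ u and u < n, so v < n. n < e and e ≤ l, therefore n < l. v < n, so v < l. From l = z, v < z.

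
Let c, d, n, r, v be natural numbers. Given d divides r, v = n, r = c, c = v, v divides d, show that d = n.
Because r = c and d divides r, d divides c. Since c = v, d divides v. Since v divides d, d = v. Since v = n, d = n.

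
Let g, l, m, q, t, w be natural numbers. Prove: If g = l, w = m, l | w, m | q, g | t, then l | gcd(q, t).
w = m and l | w, so l | m. m | q, so l | q. g = l and g | t, therefore l | t. l | q, so l | gcd(q, t).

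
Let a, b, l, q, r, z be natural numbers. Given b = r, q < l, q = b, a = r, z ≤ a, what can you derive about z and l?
z < l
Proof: a = r and z ≤ a, thus z ≤ r. From q = b and b = r, q = r. q < l, so r < l. z ≤ r, so z < l.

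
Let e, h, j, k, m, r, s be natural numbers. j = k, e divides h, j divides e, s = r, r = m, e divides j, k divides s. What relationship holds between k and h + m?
k divides h + m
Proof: Since e divides j and j divides e, e = j. Because e divides h, j divides h. j = k, so k divides h. From s = r and r = m, s = m. k divides s, so k divides m. k divides h, so k divides h + m.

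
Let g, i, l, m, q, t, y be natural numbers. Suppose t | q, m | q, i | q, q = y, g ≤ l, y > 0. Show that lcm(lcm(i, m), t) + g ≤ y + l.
Because i | q and m | q, lcm(i, m) | q. t | q, so lcm(lcm(i, m), t) | q. q = y, so lcm(lcm(i, m), t) | y. y > 0, so lcm(lcm(i, m), t) ≤ y. Since g ≤ l, lcm(lcm(i, m), t) + g ≤ y + l.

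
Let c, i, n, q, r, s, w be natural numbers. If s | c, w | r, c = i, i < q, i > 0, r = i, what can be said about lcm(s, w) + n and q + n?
lcm(s, w) + n < q + n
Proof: c = i and s | c, so s | i. r = i and w | r, therefore w | i. s | i, so lcm(s, w) | i. i > 0, so lcm(s, w) ≤ i. Since i < q, lcm(s, w) < q. Then lcm(s, w) + n < q + n.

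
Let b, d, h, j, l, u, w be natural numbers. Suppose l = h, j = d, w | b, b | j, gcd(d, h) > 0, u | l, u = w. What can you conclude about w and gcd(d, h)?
w ≤ gcd(d, h)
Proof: w | b and b | j, thus w | j. j = d, so w | d. u = w and u | l, thus w | l. l = h, so w | h. Since w | d, w | gcd(d, h). gcd(d, h) > 0, so w ≤ gcd(d, h).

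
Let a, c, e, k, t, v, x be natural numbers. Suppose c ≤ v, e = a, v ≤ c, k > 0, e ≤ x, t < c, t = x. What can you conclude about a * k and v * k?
a * k < v * k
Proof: e = a and e ≤ x, thus a ≤ x. c ≤ v and v ≤ c, so c = v. t < c, so t < v. t = x, so x < v. a ≤ x, so a < v. k > 0, so a * k < v * k.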